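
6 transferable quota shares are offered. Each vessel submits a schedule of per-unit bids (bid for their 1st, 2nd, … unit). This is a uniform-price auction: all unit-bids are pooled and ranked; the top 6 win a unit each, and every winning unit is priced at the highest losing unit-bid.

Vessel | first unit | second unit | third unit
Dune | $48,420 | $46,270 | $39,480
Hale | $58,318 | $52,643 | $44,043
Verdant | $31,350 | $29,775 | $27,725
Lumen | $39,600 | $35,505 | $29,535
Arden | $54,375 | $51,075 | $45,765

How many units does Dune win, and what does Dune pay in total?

Dune: 2 units, pays $91,530

All unit-bids, highest first — top 6: 58,318 (Hale-1), 54,375 (Arden-1), 52,643 (Hale-2), 51,075 (Arden-2), 48,420 (Dune-1), 46,270 (Dune-2)
The (k+1)-th unit-bid is $45,765.
Dune wins 2 unit(s) at $45,765 each.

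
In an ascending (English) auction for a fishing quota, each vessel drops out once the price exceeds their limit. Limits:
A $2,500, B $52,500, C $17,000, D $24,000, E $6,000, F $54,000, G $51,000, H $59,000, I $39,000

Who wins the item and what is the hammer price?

Sorting limits: 59,000 (H) > 54,000 (F) > 52,500 (B) > 51,000 (G) > 39,000 (I) > 24,000 (D) > …
Once the price passes $54,000, only H is left; the hammer falls at F's limit of $54,000.

H wins at $54,000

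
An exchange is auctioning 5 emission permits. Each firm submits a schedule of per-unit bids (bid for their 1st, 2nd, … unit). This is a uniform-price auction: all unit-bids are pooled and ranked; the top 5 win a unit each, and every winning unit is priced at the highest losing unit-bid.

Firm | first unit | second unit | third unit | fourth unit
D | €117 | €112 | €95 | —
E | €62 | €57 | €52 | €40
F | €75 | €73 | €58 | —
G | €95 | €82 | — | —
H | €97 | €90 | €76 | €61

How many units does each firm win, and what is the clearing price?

D 3, G 1, H 1; clearing price €90

Merging the schedules and taking the best 5: 117 (D-1), 112 (D-2), 97 (H-1), 95 (D-3), 95 (G-1)
The (k+1)-th unit-bid is €90.
Allocation: D 3, G 1, H 1.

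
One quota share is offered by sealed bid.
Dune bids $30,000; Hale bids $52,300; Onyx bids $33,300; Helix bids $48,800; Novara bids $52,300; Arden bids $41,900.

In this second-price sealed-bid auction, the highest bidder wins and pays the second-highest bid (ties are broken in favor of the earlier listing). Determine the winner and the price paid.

Hale pays $52,300

Bids in order: 52,300 (Hale) > 52,300 (Novara) > 48,800 (Helix) > 41,900 (Arden) > 33,300 (Onyx) > 30,000 (Dune)
Tie at $52,300 → Hale wins by tie-break.
Hale is highest; pays the second-highest bid, $52,300.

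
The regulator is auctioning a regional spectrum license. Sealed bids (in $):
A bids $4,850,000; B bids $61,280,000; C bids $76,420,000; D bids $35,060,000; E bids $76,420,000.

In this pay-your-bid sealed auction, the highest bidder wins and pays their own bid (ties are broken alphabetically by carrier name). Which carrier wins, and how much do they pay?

C pays $76,420,000

Bids in order: 76,420,000 (C) > 76,420,000 (E) > 61,280,000 (B) > 35,060,000 (D) > 4,850,000 (A)
C and E tie at $76,420,000; tie-break gives it to C.
C has the highest bid and pays exactly that: $76,420,000.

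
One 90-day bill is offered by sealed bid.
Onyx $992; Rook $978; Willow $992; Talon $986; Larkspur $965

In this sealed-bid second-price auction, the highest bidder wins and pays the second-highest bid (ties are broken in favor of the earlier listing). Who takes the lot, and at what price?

Bids ranked: 992 (Onyx) > 992 (Willow) > 986 (Talon) > 978 (Rook) > 965 (Larkspur)
Tie at $992 → Onyx wins by tie-break.
Second-price: Onyx pays Willow's bid of $992.

Onyx pays $992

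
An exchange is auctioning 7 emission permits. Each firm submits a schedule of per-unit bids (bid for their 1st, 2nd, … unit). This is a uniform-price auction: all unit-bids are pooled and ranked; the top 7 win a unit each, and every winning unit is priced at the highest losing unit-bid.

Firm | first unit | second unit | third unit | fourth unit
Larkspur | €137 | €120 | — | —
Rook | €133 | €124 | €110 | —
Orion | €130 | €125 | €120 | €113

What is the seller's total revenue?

Total revenue: €791

All unit-bids, highest first — top 7: 137 (Larkspur-1), 133 (Rook-1), 130 (Orion-1), 125 (Orion-2), 124 (Rook-2), 120 (Larkspur-2), 120 (Orion-3)
Highest rejected unit-bid = €113.
Allocation: Larkspur 2, Orion 3, Rook 2. Every unit priced at €113.
Revenue = 7 × 113 = €791.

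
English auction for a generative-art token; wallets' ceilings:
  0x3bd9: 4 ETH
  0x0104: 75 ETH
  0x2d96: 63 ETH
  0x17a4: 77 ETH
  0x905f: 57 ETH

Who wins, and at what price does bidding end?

0x17a4 wins at 75 ETH

Rule: the price rises until one bidder remains; the winner pays the price at which the last rival dropped out.
Limits ranked: 77 (0x17a4) > 75 (0x0104) > 63 (0x2d96) > 57 (0x905f) > 4 (0x3bd9)
Bidding ends when 0x0104 exits at 75 ETH; 0x17a4 takes it.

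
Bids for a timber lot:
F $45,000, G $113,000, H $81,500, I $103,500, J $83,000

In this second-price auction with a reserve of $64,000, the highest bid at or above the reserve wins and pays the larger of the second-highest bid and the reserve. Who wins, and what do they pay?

Rule: the highest bid at or above the reserve wins and pays the larger of the second-highest bid and the reserve.
Sorting bids: 113,000 (G) > 103,500 (I) > 83,000 (J) > 81,500 (H) > 45,000 (F)
Highest eligible bid: G at $113,000.
max(second-highest $103,500, reserve $64,000) = $103,500; the reserve does not bind.

G pays $103,500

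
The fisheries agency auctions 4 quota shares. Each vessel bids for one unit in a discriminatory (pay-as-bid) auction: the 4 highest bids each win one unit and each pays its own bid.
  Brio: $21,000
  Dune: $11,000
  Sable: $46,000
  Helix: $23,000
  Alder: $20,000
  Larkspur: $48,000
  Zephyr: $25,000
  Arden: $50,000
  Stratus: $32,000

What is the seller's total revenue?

Total revenue: $176,000

Ordering the bids: 50,000 (Arden), 48,000 (Larkspur), 46,000 (Sable), 32,000 (Stratus), 25,000 (Zephyr), 23,000 (Helix), …
Winners (4 units): Arden, Larkspur, Sable, Stratus.
Total revenue = 50,000 + 48,000 + 46,000 + 32,000 = $176,000.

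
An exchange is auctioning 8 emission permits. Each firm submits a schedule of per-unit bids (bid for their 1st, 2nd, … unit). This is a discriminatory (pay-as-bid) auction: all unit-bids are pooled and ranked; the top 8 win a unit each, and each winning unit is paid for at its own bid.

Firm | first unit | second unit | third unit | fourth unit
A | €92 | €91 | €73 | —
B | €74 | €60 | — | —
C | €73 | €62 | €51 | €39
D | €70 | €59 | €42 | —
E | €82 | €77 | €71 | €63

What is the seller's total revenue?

All unit-bids, highest first — top 8: 92 (A-1), 91 (A-2), 82 (E-1), 77 (E-2), 74 (B-1), 73 (A-3), 73 (C-1), 71 (E-3)
Next rejected bid: €70 (not a price — pay-as-bid).
Each winning unit pays its own bid.
Revenue = 92 + 91 + 82 + 77 + 74 + 73 + 73 + 71 = €633.

Total revenue: €633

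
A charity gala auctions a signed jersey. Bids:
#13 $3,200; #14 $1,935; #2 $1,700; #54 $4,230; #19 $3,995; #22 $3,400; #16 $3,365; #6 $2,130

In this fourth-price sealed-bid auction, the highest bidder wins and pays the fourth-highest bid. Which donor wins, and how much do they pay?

Bids in order: 4,230 (#54) > 3,995 (#19) > 3,400 (#22) > 3,365 (#16) > 3,200 (#13) > 2,130 (#6) > …
#54 wins; payment is bid #4 in the ranking = $3,365.

#54 pays $3,365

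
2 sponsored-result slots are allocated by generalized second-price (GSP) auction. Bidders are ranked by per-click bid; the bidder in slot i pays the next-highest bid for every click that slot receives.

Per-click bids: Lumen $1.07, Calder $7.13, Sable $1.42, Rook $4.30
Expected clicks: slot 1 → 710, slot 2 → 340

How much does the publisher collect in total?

Total revenue: $3535.80

Ranked by bid: $7.13 (Calder) > $4.30 (Rook) > $1.42 (Sable) > …
Slot 1: Calder pays $4.30 × 710 = $3053.00
Slot 2: Rook pays $1.42 × 340 = $482.80
Total = $3535.80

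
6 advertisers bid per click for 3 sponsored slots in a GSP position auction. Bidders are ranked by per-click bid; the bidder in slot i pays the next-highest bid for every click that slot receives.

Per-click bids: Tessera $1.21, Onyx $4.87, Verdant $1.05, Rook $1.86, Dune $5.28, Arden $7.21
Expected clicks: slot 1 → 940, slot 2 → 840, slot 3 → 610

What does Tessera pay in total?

Per-click bids in order: $7.21 (Arden) > $5.28 (Dune) > $4.87 (Onyx) > $1.86 (Rook) > …
Tessera ranks below slot 3 → no slot, pays nothing.

Tessera pays $0.00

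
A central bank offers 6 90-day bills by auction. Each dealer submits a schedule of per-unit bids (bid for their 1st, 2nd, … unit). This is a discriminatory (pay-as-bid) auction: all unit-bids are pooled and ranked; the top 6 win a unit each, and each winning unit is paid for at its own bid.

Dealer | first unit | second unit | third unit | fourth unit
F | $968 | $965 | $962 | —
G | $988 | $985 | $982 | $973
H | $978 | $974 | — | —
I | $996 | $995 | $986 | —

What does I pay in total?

Merging the schedules and taking the best 6: 996 (I-1), 995 (I-2), 988 (G-1), 986 (I-3), 985 (G-2), 982 (G-3)
Next rejected bid: $978 (not a price — pay-as-bid).
I's winning unit-bids: 996 + 995 + 986 = $2,977.

I pays $2,977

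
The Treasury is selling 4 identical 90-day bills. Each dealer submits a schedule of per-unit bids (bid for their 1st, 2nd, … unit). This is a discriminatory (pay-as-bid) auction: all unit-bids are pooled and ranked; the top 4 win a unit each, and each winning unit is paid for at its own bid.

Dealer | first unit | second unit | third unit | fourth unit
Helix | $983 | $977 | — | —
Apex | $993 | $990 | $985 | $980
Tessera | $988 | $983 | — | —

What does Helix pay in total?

All unit-bids, highest first — top 4: 993 (Apex-1), 990 (Apex-2), 988 (Tessera-1), 985 (Apex-3)
Next rejected bid: $983 (not a price — pay-as-bid).
Helix wins no units.

Helix pays $0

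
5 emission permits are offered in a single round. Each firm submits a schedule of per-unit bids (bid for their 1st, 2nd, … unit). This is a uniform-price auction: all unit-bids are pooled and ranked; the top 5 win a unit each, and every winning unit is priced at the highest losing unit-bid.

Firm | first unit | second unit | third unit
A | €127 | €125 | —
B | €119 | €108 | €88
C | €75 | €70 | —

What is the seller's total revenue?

Merging the schedules and taking the best 5: 127 (A-1), 125 (A-2), 119 (B-1), 108 (B-2), 88 (B-3)
Highest rejected unit-bid = €75.
Allocation: A 2, B 3. Every unit priced at €75.
Revenue = 5 × 75 = €375.

Total revenue: €375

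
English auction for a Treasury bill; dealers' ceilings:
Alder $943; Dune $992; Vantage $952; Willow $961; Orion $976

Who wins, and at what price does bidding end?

Sorting limits: 992 (Dune) > 976 (Orion) > 961 (Willow) > 952 (Vantage) > 943 (Alder)
Orion is the last rival to drop out, at $976; Dune remains and wins at that price.

Dune wins at $976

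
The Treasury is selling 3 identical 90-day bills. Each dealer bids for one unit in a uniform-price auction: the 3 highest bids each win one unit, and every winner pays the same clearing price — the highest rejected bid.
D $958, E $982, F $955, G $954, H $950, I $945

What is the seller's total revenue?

Total revenue: $2,862

Ordering the bids: 982 (E), 958 (D), 955 (F), 954 (G), 950 (H), …
The 3 highest are E, D, F.
Clearing price = highest rejected bid = $954.
Total revenue = 3 × $954 = $2,862.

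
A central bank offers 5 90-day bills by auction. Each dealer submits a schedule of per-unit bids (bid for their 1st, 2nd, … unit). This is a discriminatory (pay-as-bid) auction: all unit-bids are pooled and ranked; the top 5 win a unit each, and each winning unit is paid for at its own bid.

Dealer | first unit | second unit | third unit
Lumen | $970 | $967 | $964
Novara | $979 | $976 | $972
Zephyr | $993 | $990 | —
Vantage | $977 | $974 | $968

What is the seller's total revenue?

Merging the schedules and taking the best 5: 993 (Zephyr-1), 990 (Zephyr-2), 979 (Novara-1), 977 (Vantage-1), 976 (Novara-2)
Next rejected bid: $974 (not a price — pay-as-bid).
Each winning unit pays its own bid.
Revenue = 993 + 990 + 979 + 977 + 976 = $4,915.

Total revenue: $4,915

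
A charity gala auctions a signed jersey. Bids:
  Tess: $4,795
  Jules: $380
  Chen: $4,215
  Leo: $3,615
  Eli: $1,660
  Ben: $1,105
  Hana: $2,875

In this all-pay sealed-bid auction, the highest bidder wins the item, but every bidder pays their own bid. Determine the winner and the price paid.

Tess pays $4,795

All-pay sealed-bid auction: the highest bidder wins the item, but every bidder pays their own bid.
Bids ranked: 4,795 (Tess) > 4,215 (Chen) > 3,615 (Leo) > 2,875 (Hana) > 1,660 (Eli) > 1,105 (Ben) > …
Tess is highest and takes the item; every bidder forfeits their bid.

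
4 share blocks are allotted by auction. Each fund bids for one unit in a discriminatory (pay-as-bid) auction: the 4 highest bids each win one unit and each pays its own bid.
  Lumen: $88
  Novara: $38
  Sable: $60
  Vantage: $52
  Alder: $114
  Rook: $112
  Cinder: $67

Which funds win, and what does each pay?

Alder $114, Rook $112, Lumen $88, Cinder $67

Bids ranked high→low: 114 (Alder), 112 (Rook), 88 (Lumen), 67 (Cinder), 60 (Sable), 52 (Vantage), …
Top 4: Alder, Rook, Lumen, Cinder.
Each winner pays its own bid: Alder $114, Rook $112, Lumen $88, Cinder $67.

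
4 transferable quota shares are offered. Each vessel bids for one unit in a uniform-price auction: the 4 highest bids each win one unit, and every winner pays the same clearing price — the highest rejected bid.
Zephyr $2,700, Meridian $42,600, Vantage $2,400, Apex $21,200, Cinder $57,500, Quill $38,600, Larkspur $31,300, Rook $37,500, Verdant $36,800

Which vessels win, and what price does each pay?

Cinder, Meridian, Quill, Rook; each pays $36,800

Bids ranked high→low: 57,500 (Cinder), 42,600 (Meridian), 38,600 (Quill), 37,500 (Rook), 36,800 (Verdant), 31,300 (Larkspur), …
Top 4: Cinder, Meridian, Quill, Rook.
Clearing price = highest rejected bid = $36,800.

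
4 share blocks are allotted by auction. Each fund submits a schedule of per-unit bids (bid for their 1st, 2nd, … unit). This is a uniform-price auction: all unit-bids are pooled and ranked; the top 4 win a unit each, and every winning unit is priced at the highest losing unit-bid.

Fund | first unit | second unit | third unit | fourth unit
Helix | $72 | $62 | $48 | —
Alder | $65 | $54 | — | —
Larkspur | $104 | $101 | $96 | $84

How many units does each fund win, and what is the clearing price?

Larkspur 4; clearing price $72

All unit-bids, highest first — top 4: 104 (Larkspur-1), 101 (Larkspur-2), 96 (Larkspur-3), 84 (Larkspur-4)
Highest rejected unit-bid = $72.
Allocation: Larkspur 4.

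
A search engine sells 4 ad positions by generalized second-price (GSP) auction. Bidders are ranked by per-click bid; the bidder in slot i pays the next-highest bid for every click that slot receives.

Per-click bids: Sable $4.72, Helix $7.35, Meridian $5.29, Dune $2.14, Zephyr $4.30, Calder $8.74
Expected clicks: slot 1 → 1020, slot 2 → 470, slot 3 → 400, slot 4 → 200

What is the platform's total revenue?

Sorting advertisers: $8.74 (Calder) > $7.35 (Helix) > $5.29 (Meridian) > $4.72 (Sable) > $4.30 (Zephyr) > …
Slot 1: Calder pays $7.35 × 1020 = $7497.00
Slot 2: Helix pays $5.29 × 470 = $2486.30
Slot 3: Meridian pays $4.72 × 400 = $1888.00
Slot 4: Sable pays $4.30 × 200 = $860.00
Total = $12731.30

Total revenue: $12731.30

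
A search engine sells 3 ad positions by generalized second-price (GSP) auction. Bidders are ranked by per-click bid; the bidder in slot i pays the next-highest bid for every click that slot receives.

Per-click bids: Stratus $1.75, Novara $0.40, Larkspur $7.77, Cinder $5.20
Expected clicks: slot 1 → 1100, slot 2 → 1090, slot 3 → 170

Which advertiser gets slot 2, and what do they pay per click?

Sorting advertisers: $7.77 (Larkspur) > $5.20 (Cinder) > $1.75 (Stratus) > $0.40 (Novara)
Slot 2 goes to the second-ranked bidder, Cinder, who pays the next bid down: $1.75/click.

Cinder; $1.75 per click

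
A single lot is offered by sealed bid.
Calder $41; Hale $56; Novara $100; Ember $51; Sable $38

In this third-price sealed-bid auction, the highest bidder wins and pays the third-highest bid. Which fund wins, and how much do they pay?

Novara pays $51

Sorting bids: 100 (Novara) > 56 (Hale) > 51 (Ember) > 41 (Calder) > 38 (Sable)
Novara is highest; pays the third-highest bid, $51.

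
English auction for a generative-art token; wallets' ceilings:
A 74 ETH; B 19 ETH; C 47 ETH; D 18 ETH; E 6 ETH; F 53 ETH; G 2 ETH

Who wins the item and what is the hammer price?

A wins at 53 ETH

Sorting limits: 74 (A) > 53 (F) > 47 (C) > 19 (B) > 18 (D) > 6 (E) > …
Once the price passes 53 ETH, only A is left; the hammer falls at F's limit of 53 ETH.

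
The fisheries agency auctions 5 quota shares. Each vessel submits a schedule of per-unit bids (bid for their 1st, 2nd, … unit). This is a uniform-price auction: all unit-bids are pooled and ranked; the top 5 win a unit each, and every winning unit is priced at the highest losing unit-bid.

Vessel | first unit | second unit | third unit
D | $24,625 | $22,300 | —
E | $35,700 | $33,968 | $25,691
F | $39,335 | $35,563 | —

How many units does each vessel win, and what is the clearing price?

E 3, F 2; clearing price $24,625

Pooled unit-bids ranked (top 5): 39,335 (F-1), 35,700 (E-1), 35,563 (F-2), 33,968 (E-2), 25,691 (E-3)
First bid not allocated: $24,625.
Allocation: E 3, F 2.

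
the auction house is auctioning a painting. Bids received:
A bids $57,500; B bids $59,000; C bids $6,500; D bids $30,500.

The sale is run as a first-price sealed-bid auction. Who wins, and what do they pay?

B pays $59,000

First-price sealed-bid auction: the highest bidder wins and pays their own bid.
Bids ranked: 59,000 (B) > 57,500 (A) > 30,500 (D) > 6,500 (C)
B has the highest bid and pays exactly that: $59,000.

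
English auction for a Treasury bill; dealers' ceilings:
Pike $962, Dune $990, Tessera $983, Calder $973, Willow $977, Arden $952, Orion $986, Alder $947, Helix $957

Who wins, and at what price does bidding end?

Sorting limits: 990 (Dune) > 986 (Orion) > 983 (Tessera) > 977 (Willow) > 973 (Calder) > 962 (Pike) > …
Once the price passes $986, only Dune is left; the hammer falls at Orion's limit of $986.

Dune wins at $986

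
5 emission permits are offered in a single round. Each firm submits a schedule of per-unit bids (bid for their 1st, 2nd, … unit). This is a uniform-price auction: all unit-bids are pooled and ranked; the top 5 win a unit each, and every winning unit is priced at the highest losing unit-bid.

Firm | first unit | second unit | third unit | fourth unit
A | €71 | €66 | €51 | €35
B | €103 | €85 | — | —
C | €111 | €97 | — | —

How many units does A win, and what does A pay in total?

A: 1 unit, pays €66

Merging the schedules and taking the best 5: 111 (C-1), 103 (B-1), 97 (C-2), 85 (B-2), 71 (A-1)
First bid not allocated: €66.
A wins 1 unit(s) at €66 each.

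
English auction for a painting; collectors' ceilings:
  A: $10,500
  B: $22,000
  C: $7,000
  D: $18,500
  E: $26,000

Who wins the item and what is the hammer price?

Limits in order: 26,000 (E) > 22,000 (B) > 18,500 (D) > 10,500 (A) > 7,000 (C)
B is the last rival to drop out, at $22,000; E remains and wins at that price.

E wins at $22,000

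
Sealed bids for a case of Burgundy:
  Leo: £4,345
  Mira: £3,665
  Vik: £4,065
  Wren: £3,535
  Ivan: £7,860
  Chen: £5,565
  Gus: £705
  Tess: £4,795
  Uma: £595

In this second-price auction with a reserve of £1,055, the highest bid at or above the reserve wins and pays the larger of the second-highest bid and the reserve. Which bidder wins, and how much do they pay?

Rule: the highest bid at or above the reserve wins and pays the larger of the second-highest bid and the reserve.
Sorting bids: 7,860 (Ivan) > 5,565 (Chen) > 4,795 (Tess) > 4,345 (Leo) > 4,065 (Vik) > 3,665 (Mira) > …
Ivan has the top bid at or above the reserve (£7,860).
Second-highest bid £5,565 exceeds the reserve £1,055 → payment £5,565.

Ivan pays £5,565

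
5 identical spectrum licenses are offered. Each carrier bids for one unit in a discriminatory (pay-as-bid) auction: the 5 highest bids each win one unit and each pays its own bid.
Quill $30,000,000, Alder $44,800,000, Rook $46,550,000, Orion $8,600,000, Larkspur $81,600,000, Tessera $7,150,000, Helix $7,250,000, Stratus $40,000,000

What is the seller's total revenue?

Ordering the bids: 81,600,000 (Larkspur), 46,550,000 (Rook), 44,800,000 (Alder), 40,000,000 (Stratus), 30,000,000 (Quill), 8,600,000 (Orion), 7,250,000 (Helix), …
Top 5: Larkspur, Rook, Alder, Stratus, Quill.
Total revenue = 81,600,000 + 46,550,000 + 44,800,000 + 40,000,000 + 30,000,000 = $242,950,000.

Total revenue: $242,950,000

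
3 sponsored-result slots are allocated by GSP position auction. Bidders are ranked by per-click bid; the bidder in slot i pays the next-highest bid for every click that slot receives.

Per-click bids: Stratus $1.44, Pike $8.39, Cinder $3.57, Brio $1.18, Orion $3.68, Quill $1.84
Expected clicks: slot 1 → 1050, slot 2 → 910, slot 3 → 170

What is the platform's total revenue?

Total revenue: $7425.50

Per-click bids in order: $8.39 (Pike) > $3.68 (Orion) > $3.57 (Cinder) > $1.84 (Quill) > …
Slot 1: Pike pays $3.68 × 1050 = $3864.00
Slot 2: Orion pays $3.57 × 910 = $3248.70
Slot 3: Cinder pays $1.84 × 170 = $312.80
Total = $7425.50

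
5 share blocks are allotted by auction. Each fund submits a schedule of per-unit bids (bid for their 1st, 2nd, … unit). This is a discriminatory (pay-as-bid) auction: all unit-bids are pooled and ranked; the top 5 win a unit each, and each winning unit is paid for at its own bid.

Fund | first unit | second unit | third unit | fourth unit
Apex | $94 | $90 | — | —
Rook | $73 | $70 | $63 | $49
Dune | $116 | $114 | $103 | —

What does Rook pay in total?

Merging the schedules and taking the best 5: 116 (Dune-1), 114 (Dune-2), 103 (Dune-3), 94 (Apex-1), 90 (Apex-2)
Next rejected bid: $73 (not a price — pay-as-bid).
Rook wins no units.

Rook pays $0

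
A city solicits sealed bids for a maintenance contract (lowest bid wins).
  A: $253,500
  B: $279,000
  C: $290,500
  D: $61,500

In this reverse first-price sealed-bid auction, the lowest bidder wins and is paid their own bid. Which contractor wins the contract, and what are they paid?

D is paid $61,500

Sorting bids: 61,500 (D) < 253,500 (A) < 279,000 (B) < 290,500 (C)
D has the lowest bid and is paid exactly that: $61,500.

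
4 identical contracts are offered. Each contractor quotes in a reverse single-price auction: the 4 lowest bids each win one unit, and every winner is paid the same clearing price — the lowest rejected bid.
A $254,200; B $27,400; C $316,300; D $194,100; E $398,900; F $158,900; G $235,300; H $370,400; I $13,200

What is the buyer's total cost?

Total cost: $941,200

Ordering the bids: 13,200 (I), 27,400 (B), 158,900 (F), 194,100 (D), 235,300 (G), 254,200 (A), …
The 4 lowest are I, B, F, D.
First losing bid is G's $235,300, which sets the uniform price.
Total cost = 4 × $235,300 = $941,200.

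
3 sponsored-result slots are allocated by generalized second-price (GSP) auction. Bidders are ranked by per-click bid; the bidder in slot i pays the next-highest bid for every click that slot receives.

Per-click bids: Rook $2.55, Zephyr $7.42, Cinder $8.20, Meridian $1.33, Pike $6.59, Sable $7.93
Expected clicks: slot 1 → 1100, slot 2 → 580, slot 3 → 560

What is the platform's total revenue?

Total revenue: $16717.00

Sorting advertisers: $8.20 (Cinder) > $7.93 (Sable) > $7.42 (Zephyr) > $6.59 (Pike) > …
Slot 1: Cinder pays $7.93 × 1100 = $8723.00
Slot 2: Sable pays $7.42 × 580 = $4303.60
Slot 3: Zephyr pays $6.59 × 560 = $3690.40
Total = $16717.00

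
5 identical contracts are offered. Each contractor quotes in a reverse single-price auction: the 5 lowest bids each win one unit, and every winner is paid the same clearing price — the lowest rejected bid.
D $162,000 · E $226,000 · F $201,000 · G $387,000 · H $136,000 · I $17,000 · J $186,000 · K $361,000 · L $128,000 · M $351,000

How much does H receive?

Sorting: 17,000 (I), 128,000 (L), 136,000 (H), 162,000 (D), 186,000 (J), 201,000 (F), 226,000 (E), …
Winners (5 units): I, L, H, D, J.
Lowest unsuccessful bid: $201,000 → clearing price.
H wins → is paid $201,000.

H is paid $201,000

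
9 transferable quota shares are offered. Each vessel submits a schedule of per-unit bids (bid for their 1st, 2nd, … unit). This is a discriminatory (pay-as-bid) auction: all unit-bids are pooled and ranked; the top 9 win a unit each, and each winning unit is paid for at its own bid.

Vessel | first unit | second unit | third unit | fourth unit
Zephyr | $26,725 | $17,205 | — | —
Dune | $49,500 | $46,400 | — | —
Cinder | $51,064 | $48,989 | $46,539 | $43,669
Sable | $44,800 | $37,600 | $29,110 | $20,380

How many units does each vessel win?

Cinder 4, Dune 2, Sable 3

Pooled unit-bids ranked (top 9): 51,064 (Cinder-1), 49,500 (Dune-1), 48,989 (Cinder-2), 46,539 (Cinder-3), 46,400 (Dune-2), 44,800 (Sable-1), 43,669 (Cinder-4), 37,600 (Sable-2), 29,110 (Sable-3)
Next rejected bid: $26,725 (not a price — pay-as-bid).
Allocation: Cinder 4, Dune 2, Sable 3.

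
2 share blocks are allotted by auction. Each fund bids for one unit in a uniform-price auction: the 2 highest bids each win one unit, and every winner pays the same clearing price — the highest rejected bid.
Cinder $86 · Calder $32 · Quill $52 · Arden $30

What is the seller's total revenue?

Total revenue: $64

Sorting: 86 (Cinder), 52 (Quill), 32 (Calder), 30 (Arden)
Top 2: Cinder, Quill.
First losing bid is Calder's $32, which sets the uniform price.
Total revenue = 2 × $32 = $64.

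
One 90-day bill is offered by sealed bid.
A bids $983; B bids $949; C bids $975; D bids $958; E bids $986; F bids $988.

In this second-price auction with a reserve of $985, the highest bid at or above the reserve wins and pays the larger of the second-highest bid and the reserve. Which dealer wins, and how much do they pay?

F pays $986

Sorting bids: 988 (F) > 986 (E) > 983 (A) > 975 (C) > 958 (D) > 949 (B)
Highest eligible bid: F at $988.
max(second-highest $986, reserve $985) = $986; the reserve does not bind.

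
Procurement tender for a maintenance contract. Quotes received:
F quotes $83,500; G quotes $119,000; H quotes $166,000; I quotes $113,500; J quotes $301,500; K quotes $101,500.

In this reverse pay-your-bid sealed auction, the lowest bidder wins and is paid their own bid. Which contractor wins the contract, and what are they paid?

Bids ranked: 83,500 (F) < 101,500 (K) < 113,500 (I) < 119,000 (G) < 166,000 (H) < 301,500 (J)
First-price: F is paid what they bid, $83,500.

F is paid $83,500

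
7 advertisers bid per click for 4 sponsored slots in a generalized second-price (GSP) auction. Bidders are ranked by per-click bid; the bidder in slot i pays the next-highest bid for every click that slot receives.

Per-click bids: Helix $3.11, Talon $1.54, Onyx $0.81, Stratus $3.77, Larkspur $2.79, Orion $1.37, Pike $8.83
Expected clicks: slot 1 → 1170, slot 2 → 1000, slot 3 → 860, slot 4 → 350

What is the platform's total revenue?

Total revenue: $10459.30

Sorting advertisers: $8.83 (Pike) > $3.77 (Stratus) > $3.11 (Helix) > $2.79 (Larkspur) > $1.54 (Talon) > …
Slot 1: Pike pays $3.77 × 1170 = $4410.90
Slot 2: Stratus pays $3.11 × 1000 = $3110.00
Slot 3: Helix pays $2.79 × 860 = $2399.40
Slot 4: Larkspur pays $1.54 × 350 = $539.00
Total = $10459.30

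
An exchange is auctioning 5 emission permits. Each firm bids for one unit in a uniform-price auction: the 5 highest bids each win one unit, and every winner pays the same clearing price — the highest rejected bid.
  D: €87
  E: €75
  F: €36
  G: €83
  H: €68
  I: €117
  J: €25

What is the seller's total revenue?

Bids ranked high→low: 117 (I), 87 (D), 83 (G), 75 (E), 68 (H), 36 (F), 25 (J)
The 5 highest are I, D, G, E, H.
First losing bid is F's €36, which sets the uniform price.
Total revenue = 5 × €36 = €180.

Total revenue: €180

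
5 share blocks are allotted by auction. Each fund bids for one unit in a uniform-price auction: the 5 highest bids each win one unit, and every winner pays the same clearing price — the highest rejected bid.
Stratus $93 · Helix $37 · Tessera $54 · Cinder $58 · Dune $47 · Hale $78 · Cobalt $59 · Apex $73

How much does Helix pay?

Ordering the bids: 93 (Stratus), 78 (Hale), 73 (Apex), 59 (Cobalt), 58 (Cinder), 54 (Tessera), 47 (Dune), …
The 5 highest are Stratus, Hale, Apex, Cobalt, Cinder.
Clearing price = highest rejected bid = $54.
Helix does not win → pays $0.

Helix pays $0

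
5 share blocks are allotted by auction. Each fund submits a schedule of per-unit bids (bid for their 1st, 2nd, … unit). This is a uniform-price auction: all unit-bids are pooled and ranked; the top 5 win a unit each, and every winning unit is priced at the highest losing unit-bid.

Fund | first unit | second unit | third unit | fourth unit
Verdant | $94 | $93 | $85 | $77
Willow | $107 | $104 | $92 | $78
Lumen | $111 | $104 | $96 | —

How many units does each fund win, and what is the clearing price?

Merging the schedules and taking the best 5: 111 (Lumen-1), 107 (Willow-1), 104 (Willow-2), 104 (Lumen-2), 96 (Lumen-3)
Highest rejected unit-bid = $94.
Allocation: Lumen 3, Willow 2.

Lumen 3, Willow 2; clearing price $94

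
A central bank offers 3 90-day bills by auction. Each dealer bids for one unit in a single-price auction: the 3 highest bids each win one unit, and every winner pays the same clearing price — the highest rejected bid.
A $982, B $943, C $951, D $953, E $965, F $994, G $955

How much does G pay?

Sorting: 994 (F), 982 (A), 965 (E), 955 (G), 953 (D), …
Winners (3 units): F, A, E.
First losing bid is G's $955, which sets the uniform price.
G does not win → pays $0.

G pays $0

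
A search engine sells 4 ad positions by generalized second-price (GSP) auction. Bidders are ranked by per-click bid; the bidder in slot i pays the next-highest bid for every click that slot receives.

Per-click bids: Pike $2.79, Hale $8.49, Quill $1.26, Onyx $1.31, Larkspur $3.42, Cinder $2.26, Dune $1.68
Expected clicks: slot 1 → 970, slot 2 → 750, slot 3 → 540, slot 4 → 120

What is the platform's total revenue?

Sorting advertisers: $8.49 (Hale) > $3.42 (Larkspur) > $2.79 (Pike) > $2.26 (Cinder) > $1.68 (Dune) > …
Slot 1: Hale pays $3.42 × 970 = $3317.40
Slot 2: Larkspur pays $2.79 × 750 = $2092.50
Slot 3: Pike pays $2.26 × 540 = $1220.40
Slot 4: Cinder pays $1.68 × 120 = $201.60
Total = $6831.90

Total revenue: $6831.90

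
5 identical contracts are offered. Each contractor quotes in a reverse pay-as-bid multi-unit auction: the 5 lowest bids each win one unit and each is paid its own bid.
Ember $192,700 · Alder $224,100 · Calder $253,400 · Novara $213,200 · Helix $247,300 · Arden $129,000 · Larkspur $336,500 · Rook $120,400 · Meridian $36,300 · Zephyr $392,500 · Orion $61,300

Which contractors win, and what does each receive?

Meridian $36,300, Orion $61,300, Rook $120,400, Arden $129,000, Ember $192,700

Bids ranked low→high: 36,300 (Meridian), 61,300 (Orion), 120,400 (Rook), 129,000 (Arden), 192,700 (Ember), 213,200 (Novara), 224,100 (Alder), …
Winners (5 units): Meridian, Orion, Rook, Arden, Ember.
Each winner is paid its own bid: Meridian $36,300, Orion $61,300, Rook $120,400, Arden $129,000, Ember $192,700.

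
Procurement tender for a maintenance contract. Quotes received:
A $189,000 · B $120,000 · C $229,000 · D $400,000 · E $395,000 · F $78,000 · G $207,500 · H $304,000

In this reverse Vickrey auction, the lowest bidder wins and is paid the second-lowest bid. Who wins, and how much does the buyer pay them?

F is paid $120,000

Reverse Vickrey auction: the lowest bidder wins and is paid the second-lowest bid.
Bids ranked: 78,000 (F) < 120,000 (B) < 189,000 (A) < 207,500 (G) < 229,000 (C) < 304,000 (H) < …
F is lowest; is paid the second-lowest bid, $120,000.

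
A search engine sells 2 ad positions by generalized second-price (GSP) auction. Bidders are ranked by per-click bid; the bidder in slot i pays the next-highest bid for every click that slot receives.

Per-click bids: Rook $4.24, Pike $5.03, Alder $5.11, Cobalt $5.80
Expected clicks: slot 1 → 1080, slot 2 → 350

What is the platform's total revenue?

Sorting advertisers: $5.80 (Cobalt) > $5.11 (Alder) > $5.03 (Pike) > …
Slot 1: Cobalt pays $5.11 × 1080 = $5518.80
Slot 2: Alder pays $5.03 × 350 = $1760.50
Total = $7279.30

Total revenue: $7279.30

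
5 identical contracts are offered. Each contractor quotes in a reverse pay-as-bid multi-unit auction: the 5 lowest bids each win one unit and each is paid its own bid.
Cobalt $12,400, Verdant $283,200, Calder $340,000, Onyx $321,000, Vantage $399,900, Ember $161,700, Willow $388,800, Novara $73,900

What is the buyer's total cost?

Total cost: $852,200

Bids ranked low→high: 12,400 (Cobalt), 73,900 (Novara), 161,700 (Ember), 283,200 (Verdant), 321,000 (Onyx), 340,000 (Calder), 388,800 (Willow), …
The 5 lowest are Cobalt, Novara, Ember, Verdant, Onyx.
Total cost = 12,400 + 73,900 + 161,700 + 283,200 + 321,000 = $852,200.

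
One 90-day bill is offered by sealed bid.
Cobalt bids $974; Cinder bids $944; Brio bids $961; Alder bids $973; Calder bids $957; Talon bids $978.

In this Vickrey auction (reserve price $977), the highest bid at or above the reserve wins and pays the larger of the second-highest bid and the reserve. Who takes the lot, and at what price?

Bids ranked: 978 (Talon) > 974 (Cobalt) > 973 (Alder) > 961 (Brio) > 957 (Calder) > 944 (Cinder)
Highest eligible bid: Talon at $978.
max(second-highest $974, reserve $977) = $977.

Talon pays $977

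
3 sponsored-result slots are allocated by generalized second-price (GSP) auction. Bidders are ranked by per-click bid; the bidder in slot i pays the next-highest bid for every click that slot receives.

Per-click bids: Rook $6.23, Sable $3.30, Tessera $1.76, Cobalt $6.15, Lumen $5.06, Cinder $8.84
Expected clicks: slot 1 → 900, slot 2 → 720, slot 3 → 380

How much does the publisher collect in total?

Per-click bids in order: $8.84 (Cinder) > $6.23 (Rook) > $6.15 (Cobalt) > $5.06 (Lumen) > …
Slot 1: Cinder pays $6.23 × 900 = $5607.00
Slot 2: Rook pays $6.15 × 720 = $4428.00
Slot 3: Cobalt pays $5.06 × 380 = $1922.80
Total = $11957.80

Total revenue: $11957.80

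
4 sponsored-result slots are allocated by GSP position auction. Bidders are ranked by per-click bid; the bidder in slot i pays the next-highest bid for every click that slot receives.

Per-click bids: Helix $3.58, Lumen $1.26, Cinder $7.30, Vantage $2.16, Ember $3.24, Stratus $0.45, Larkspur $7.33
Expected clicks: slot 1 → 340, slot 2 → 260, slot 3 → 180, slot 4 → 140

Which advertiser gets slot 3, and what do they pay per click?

Helix; $3.24 per click

Ranked by bid: $7.33 (Larkspur) > $7.30 (Cinder) > $3.58 (Helix) > $3.24 (Ember) > $2.16 (Vantage) > …
Slot 3 goes to the third-ranked bidder, Helix, who pays the next bid down: $3.24/click.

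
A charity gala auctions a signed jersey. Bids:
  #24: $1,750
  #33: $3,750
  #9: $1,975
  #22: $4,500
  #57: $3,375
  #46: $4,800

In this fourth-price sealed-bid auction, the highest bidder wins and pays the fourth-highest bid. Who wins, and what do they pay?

#46 pays $3,375

Sorting bids: 4,800 (#46) > 4,500 (#22) > 3,750 (#33) > 3,375 (#57) > 1,975 (#9) > 1,750 (#24)
#46 wins; payment is bid #4 in the ranking = $3,375.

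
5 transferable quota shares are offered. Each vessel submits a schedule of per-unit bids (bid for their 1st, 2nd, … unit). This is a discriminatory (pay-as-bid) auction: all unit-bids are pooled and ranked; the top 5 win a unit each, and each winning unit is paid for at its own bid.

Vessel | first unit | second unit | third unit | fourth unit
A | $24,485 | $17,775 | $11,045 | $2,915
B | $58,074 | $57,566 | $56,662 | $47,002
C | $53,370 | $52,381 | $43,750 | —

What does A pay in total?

A pays $0

All unit-bids, highest first — top 5: 58,074 (B-1), 57,566 (B-2), 56,662 (B-3), 53,370 (C-1), 52,381 (C-2)
Next rejected bid: $47,002 (not a price — pay-as-bid).
A wins no units.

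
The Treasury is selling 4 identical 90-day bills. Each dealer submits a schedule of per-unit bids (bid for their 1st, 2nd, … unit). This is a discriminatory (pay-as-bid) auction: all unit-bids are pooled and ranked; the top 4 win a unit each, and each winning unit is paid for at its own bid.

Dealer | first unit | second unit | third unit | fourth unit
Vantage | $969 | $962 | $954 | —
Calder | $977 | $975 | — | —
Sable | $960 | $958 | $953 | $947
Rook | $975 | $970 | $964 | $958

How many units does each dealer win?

Pooled unit-bids ranked (top 4): 977 (Calder-1), 975 (Calder-2), 975 (Rook-1), 970 (Rook-2)
Next rejected bid: $969 (not a price — pay-as-bid).
Allocation: Calder 2, Rook 2.

Calder 2, Rook 2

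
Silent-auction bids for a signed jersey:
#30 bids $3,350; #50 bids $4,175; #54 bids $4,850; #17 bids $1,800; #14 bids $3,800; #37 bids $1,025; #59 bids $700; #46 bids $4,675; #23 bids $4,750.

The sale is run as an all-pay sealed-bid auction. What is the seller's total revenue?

Total revenue: $29,125

Sorting bids: 4,850 (#54) > 4,750 (#23) > 4,675 (#46) > 4,175 (#50) > 3,800 (#14) > 3,350 (#30) > …
Every bidder forfeits their bid regardless of winning.
Revenue = 3,350 + 4,175 + 4,850 + 1,800 + 3,800 + 1,025 + 700 + 4,675 + 4,750 = $29,125.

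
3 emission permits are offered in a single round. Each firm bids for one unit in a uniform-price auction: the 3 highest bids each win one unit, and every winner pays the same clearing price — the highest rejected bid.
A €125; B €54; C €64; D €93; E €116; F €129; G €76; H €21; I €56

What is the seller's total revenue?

Total revenue: €279

Sorting: 129 (F), 125 (A), 116 (E), 93 (D), 76 (G), …
Winners (3 units): F, A, E.
First losing bid is D's €93, which sets the uniform price.
Total revenue = 3 × €93 = €279.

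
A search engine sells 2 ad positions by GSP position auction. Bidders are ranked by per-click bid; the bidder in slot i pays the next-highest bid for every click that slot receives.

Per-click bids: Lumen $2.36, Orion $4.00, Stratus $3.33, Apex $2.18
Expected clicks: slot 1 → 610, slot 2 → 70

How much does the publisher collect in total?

Ranked by bid: $4.00 (Orion) > $3.33 (Stratus) > $2.36 (Lumen) > …
Slot 1: Orion pays $3.33 × 610 = $2031.30
Slot 2: Stratus pays $2.36 × 70 = $165.20
Total = $2196.50

Total revenue: $2196.50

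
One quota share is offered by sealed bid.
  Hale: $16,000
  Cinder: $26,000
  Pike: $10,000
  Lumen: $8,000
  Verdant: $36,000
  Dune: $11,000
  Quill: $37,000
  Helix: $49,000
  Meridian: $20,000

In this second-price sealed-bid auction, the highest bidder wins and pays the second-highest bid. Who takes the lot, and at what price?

Sorting bids: 49,000 (Helix) > 37,000 (Quill) > 36,000 (Verdant) > 26,000 (Cinder) > 20,000 (Meridian) > 16,000 (Hale) > …
Helix wins with the highest bid; price is set by the runner-up at $37,000.

Helix pays $37,000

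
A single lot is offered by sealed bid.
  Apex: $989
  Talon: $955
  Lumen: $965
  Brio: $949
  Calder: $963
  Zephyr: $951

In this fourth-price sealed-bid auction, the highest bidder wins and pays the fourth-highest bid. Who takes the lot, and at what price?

Apex pays $955

Sorting bids: 989 (Apex) > 965 (Lumen) > 963 (Calder) > 955 (Talon) > 951 (Zephyr) > 949 (Brio)
Apex wins; payment is bid #4 in the ranking = $955.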